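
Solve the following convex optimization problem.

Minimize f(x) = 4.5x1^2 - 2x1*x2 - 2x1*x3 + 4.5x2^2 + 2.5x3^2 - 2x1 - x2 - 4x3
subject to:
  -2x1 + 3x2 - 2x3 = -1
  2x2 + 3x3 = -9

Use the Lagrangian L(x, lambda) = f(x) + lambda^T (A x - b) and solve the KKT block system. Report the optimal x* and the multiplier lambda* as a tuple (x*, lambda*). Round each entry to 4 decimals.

Form the Lagrangian:
  L(x, lambda) = (1/2) x^T Q x + c^T x + lambda^T (A x - b)
Stationarity (grad_x L = 0): Q x + c + A^T lambda = 0.
Primal feasibility: A x = b.

This gives the KKT block system:
  [ Q   A^T ] [ x     ]   [-c ]
  [ A    0  ] [ lambda ] = [ b ]

Solving the linear system:
  x*      = (-0.1944, -1.7051, -1.8633)
  lambda* = (1.6936, 5.4382)
  f(x*)   = 30.0923

x* = (-0.1944, -1.7051, -1.8633), lambda* = (1.6936, 5.4382)


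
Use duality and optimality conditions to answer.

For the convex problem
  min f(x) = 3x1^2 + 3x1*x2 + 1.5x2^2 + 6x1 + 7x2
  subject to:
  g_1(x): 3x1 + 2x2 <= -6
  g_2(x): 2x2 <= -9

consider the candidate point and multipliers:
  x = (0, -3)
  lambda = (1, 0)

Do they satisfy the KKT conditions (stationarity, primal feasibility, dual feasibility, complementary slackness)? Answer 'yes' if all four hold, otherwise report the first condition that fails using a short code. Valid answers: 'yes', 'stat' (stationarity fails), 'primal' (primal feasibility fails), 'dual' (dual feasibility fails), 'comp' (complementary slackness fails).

Gradient of f: grad f(x) = Q x + c = (-3, -2)
Constraint values g_i(x) = a_i^T x - b_i:
  g_1((0, -3)) = 0
  g_2((0, -3)) = 3
Stationarity residual: grad f(x) + sum_i lambda_i a_i = (0, 0)
  -> stationarity OK
Primal feasibility (all g_i <= 0): FAILS
Dual feasibility (all lambda_i >= 0): OK
Complementary slackness (lambda_i * g_i(x) = 0 for all i): OK

Verdict: the first failing condition is primal_feasibility -> primal.

primal


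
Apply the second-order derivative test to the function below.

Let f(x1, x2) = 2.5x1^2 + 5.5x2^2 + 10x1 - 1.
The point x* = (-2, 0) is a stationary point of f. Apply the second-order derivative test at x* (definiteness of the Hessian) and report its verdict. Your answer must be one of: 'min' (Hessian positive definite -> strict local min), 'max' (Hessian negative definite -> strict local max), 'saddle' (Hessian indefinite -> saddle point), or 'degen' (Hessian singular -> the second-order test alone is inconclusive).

Compute the Hessian H = grad^2 f:
  H = [[5, 0], [0, 11]]
Verify stationarity: grad f(x*) = H x* + g = (0, 0).
Eigenvalues of H: 5, 11.
Both eigenvalues > 0, so H is positive definite -> x* is a strict local min.

min


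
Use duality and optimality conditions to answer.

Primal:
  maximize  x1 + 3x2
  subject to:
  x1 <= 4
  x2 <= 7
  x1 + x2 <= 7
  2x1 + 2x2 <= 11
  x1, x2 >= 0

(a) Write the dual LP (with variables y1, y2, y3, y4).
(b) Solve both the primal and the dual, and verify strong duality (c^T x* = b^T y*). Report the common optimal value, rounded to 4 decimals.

The standard primal-dual pair for 'max c^T x s.t. A x <= b, x >= 0' is:
  Dual:  min b^T y  s.t.  A^T y >= c,  y >= 0.

So the dual LP is:
  minimize  4y1 + 7y2 + 7y3 + 11y4
  subject to:
    y1 + y3 + 2y4 >= 1
    y2 + y3 + 2y4 >= 3
    y1, y2, y3, y4 >= 0

Solving the primal: x* = (0, 5.5).
  primal value c^T x* = 16.5.
Solving the dual: y* = (0, 0, 0, 1.5).
  dual value b^T y* = 16.5.
Strong duality: c^T x* = b^T y*. Confirmed.

16.5


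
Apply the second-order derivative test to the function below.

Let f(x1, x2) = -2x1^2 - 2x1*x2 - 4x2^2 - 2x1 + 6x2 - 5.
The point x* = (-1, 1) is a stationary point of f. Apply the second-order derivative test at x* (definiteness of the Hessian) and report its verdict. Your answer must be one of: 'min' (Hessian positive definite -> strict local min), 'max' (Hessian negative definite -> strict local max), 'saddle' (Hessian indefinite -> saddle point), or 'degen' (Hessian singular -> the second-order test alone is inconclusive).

Compute the Hessian H = grad^2 f:
  H = [[-4, -2], [-2, -8]]
Verify stationarity: grad f(x*) = H x* + g = (0, 0).
Eigenvalues of H: -8.8284, -3.1716.
Both eigenvalues < 0, so H is negative definite -> x* is a strict local max.

max


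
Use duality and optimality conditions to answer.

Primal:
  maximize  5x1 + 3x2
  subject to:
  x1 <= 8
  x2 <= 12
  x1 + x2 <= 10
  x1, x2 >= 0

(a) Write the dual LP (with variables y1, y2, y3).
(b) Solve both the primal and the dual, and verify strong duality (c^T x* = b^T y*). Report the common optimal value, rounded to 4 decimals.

The standard primal-dual pair for 'max c^T x s.t. A x <= b, x >= 0' is:
  Dual:  min b^T y  s.t.  A^T y >= c,  y >= 0.

So the dual LP is:
  minimize  8y1 + 12y2 + 10y3
  subject to:
    y1 + y3 >= 5
    y2 + y3 >= 3
    y1, y2, y3 >= 0

Solving the primal: x* = (8, 2).
  primal value c^T x* = 46.
Solving the dual: y* = (2, 0, 3).
  dual value b^T y* = 46.
Strong duality: c^T x* = b^T y*. Confirmed.

46


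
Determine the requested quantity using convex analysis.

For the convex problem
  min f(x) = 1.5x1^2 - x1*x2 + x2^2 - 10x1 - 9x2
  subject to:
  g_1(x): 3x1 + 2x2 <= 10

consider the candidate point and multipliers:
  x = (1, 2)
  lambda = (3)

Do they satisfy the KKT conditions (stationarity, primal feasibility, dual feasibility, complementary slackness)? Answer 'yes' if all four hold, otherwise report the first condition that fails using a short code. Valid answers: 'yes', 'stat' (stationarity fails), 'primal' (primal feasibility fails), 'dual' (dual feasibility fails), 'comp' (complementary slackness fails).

Gradient of f: grad f(x) = Q x + c = (-9, -6)
Constraint values g_i(x) = a_i^T x - b_i:
  g_1((1, 2)) = -3
Stationarity residual: grad f(x) + sum_i lambda_i a_i = (0, 0)
  -> stationarity OK
Primal feasibility (all g_i <= 0): OK
Dual feasibility (all lambda_i >= 0): OK
Complementary slackness (lambda_i * g_i(x) = 0 for all i): FAILS

Verdict: the first failing condition is complementary_slackness -> comp.

comp


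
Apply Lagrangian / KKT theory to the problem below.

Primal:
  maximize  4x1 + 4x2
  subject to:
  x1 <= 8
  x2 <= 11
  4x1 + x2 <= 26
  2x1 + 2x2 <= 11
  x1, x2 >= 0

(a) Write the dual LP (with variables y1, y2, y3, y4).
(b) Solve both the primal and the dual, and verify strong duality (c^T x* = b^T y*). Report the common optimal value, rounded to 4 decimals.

The standard primal-dual pair for 'max c^T x s.t. A x <= b, x >= 0' is:
  Dual:  min b^T y  s.t.  A^T y >= c,  y >= 0.

So the dual LP is:
  minimize  8y1 + 11y2 + 26y3 + 11y4
  subject to:
    y1 + 4y3 + 2y4 >= 4
    y2 + y3 + 2y4 >= 4
    y1, y2, y3, y4 >= 0

Solving the primal: x* = (5.5, 0).
  primal value c^T x* = 22.
Solving the dual: y* = (0, 0, 0, 2).
  dual value b^T y* = 22.
Strong duality: c^T x* = b^T y*. Confirmed.

22


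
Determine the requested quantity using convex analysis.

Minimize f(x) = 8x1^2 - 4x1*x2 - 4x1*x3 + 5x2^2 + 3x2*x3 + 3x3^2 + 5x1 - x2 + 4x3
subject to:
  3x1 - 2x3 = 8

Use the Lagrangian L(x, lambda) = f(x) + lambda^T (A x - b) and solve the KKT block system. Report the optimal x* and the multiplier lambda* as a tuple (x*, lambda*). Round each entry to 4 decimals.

Form the Lagrangian:
  L(x, lambda) = (1/2) x^T Q x + c^T x + lambda^T (A x - b)
Stationarity (grad_x L = 0): Q x + c + A^T lambda = 0.
Primal feasibility: A x = b.

This gives the KKT block system:
  [ Q   A^T ] [ x     ]   [-c ]
  [ A    0  ] [ lambda ] = [ b ]

Solving the linear system:
  x*      = (0.4778, 1.2761, -3.2833)
  lambda* = (-6.8913)
  f(x*)   = 21.5551

x* = (0.4778, 1.2761, -3.2833), lambda* = (-6.8913)


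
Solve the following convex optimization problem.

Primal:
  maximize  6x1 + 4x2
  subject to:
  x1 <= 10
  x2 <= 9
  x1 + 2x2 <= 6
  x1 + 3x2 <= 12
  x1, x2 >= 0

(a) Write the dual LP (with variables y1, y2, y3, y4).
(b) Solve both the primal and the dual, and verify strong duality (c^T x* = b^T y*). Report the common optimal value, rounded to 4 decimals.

The standard primal-dual pair for 'max c^T x s.t. A x <= b, x >= 0' is:
  Dual:  min b^T y  s.t.  A^T y >= c,  y >= 0.

So the dual LP is:
  minimize  10y1 + 9y2 + 6y3 + 12y4
  subject to:
    y1 + y3 + y4 >= 6
    y2 + 2y3 + 3y4 >= 4
    y1, y2, y3, y4 >= 0

Solving the primal: x* = (6, 0).
  primal value c^T x* = 36.
Solving the dual: y* = (0, 0, 6, 0).
  dual value b^T y* = 36.
Strong duality: c^T x* = b^T y*. Confirmed.

36


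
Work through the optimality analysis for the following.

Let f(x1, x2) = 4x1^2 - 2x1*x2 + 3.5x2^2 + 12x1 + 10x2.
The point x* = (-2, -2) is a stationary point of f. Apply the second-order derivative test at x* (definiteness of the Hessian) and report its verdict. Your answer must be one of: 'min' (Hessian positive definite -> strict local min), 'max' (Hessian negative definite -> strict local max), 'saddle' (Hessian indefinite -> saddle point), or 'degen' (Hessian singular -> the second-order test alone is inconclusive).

Compute the Hessian H = grad^2 f:
  H = [[8, -2], [-2, 7]]
Verify stationarity: grad f(x*) = H x* + g = (0, 0).
Eigenvalues of H: 5.4384, 9.5616.
Both eigenvalues > 0, so H is positive definite -> x* is a strict local min.

min


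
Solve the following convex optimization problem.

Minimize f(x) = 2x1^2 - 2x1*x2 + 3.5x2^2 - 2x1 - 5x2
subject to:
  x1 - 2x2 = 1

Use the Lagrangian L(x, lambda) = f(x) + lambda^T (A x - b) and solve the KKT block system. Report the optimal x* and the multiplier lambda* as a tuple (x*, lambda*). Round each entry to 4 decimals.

Form the Lagrangian:
  L(x, lambda) = (1/2) x^T Q x + c^T x + lambda^T (A x - b)
Stationarity (grad_x L = 0): Q x + c + A^T lambda = 0.
Primal feasibility: A x = b.

This gives the KKT block system:
  [ Q   A^T ] [ x     ]   [-c ]
  [ A    0  ] [ lambda ] = [ b ]

Solving the linear system:
  x*      = (1.4, 0.2)
  lambda* = (-3.2)
  f(x*)   = -0.3

x* = (1.4, 0.2), lambda* = (-3.2)


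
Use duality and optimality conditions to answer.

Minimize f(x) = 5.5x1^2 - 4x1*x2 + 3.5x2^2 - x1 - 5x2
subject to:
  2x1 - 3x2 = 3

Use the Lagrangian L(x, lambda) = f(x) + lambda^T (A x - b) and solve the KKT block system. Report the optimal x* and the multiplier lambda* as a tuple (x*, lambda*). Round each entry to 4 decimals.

Form the Lagrangian:
  L(x, lambda) = (1/2) x^T Q x + c^T x + lambda^T (A x - b)
Stationarity (grad_x L = 0): Q x + c + A^T lambda = 0.
Primal feasibility: A x = b.

This gives the KKT block system:
  [ Q   A^T ] [ x     ]   [-c ]
  [ A    0  ] [ lambda ] = [ b ]

Solving the linear system:
  x*      = (0.5696, -0.6203)
  lambda* = (-3.8734)
  f(x*)   = 7.0759

x* = (0.5696, -0.6203), lambda* = (-3.8734)


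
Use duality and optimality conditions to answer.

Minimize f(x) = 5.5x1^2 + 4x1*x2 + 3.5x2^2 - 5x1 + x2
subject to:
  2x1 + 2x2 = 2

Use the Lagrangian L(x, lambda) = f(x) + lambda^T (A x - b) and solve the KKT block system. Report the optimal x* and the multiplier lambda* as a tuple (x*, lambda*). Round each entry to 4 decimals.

Form the Lagrangian:
  L(x, lambda) = (1/2) x^T Q x + c^T x + lambda^T (A x - b)
Stationarity (grad_x L = 0): Q x + c + A^T lambda = 0.
Primal feasibility: A x = b.

This gives the KKT block system:
  [ Q   A^T ] [ x     ]   [-c ]
  [ A    0  ] [ lambda ] = [ b ]

Solving the linear system:
  x*      = (0.9, 0.1)
  lambda* = (-2.65)
  f(x*)   = 0.45

x* = (0.9, 0.1), lambda* = (-2.65)


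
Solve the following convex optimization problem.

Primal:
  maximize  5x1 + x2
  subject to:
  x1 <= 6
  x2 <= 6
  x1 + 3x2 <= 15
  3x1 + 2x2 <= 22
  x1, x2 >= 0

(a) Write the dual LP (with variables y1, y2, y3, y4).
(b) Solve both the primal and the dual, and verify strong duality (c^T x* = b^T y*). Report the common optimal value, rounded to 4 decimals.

The standard primal-dual pair for 'max c^T x s.t. A x <= b, x >= 0' is:
  Dual:  min b^T y  s.t.  A^T y >= c,  y >= 0.

So the dual LP is:
  minimize  6y1 + 6y2 + 15y3 + 22y4
  subject to:
    y1 + y3 + 3y4 >= 5
    y2 + 3y3 + 2y4 >= 1
    y1, y2, y3, y4 >= 0

Solving the primal: x* = (6, 2).
  primal value c^T x* = 32.
Solving the dual: y* = (3.5, 0, 0, 0.5).
  dual value b^T y* = 32.
Strong duality: c^T x* = b^T y*. Confirmed.

32


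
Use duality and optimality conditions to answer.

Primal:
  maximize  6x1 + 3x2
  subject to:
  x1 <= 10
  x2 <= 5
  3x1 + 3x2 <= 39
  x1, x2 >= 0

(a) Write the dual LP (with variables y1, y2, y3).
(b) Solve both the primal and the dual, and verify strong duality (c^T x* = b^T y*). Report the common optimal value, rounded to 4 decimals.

The standard primal-dual pair for 'max c^T x s.t. A x <= b, x >= 0' is:
  Dual:  min b^T y  s.t.  A^T y >= c,  y >= 0.

So the dual LP is:
  minimize  10y1 + 5y2 + 39y3
  subject to:
    y1 + 3y3 >= 6
    y2 + 3y3 >= 3
    y1, y2, y3 >= 0

Solving the primal: x* = (10, 3).
  primal value c^T x* = 69.
Solving the dual: y* = (3, 0, 1).
  dual value b^T y* = 69.
Strong duality: c^T x* = b^T y*. Confirmed.

69


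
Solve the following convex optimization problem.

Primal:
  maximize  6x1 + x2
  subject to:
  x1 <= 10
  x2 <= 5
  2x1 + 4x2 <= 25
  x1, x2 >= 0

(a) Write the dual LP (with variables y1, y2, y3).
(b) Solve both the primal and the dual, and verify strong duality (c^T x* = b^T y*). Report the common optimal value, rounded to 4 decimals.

The standard primal-dual pair for 'max c^T x s.t. A x <= b, x >= 0' is:
  Dual:  min b^T y  s.t.  A^T y >= c,  y >= 0.

So the dual LP is:
  minimize  10y1 + 5y2 + 25y3
  subject to:
    y1 + 2y3 >= 6
    y2 + 4y3 >= 1
    y1, y2, y3 >= 0

Solving the primal: x* = (10, 1.25).
  primal value c^T x* = 61.25.
Solving the dual: y* = (5.5, 0, 0.25).
  dual value b^T y* = 61.25.
Strong duality: c^T x* = b^T y*. Confirmed.

61.25


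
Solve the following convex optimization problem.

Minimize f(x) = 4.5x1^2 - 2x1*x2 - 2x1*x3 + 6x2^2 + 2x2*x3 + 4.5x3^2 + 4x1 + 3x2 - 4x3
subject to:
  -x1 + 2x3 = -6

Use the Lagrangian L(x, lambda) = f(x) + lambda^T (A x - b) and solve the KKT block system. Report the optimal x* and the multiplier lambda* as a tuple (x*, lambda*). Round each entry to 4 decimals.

Form the Lagrangian:
  L(x, lambda) = (1/2) x^T Q x + c^T x + lambda^T (A x - b)
Stationarity (grad_x L = 0): Q x + c + A^T lambda = 0.
Primal feasibility: A x = b.

This gives the KKT block system:
  [ Q   A^T ] [ x     ]   [-c ]
  [ A    0  ] [ lambda ] = [ b ]

Solving the linear system:
  x*      = (0.6273, 0.3023, -2.6864)
  lambda* = (14.4136)
  f(x*)   = 50.3216

x* = (0.6273, 0.3023, -2.6864), lambda* = (14.4136)


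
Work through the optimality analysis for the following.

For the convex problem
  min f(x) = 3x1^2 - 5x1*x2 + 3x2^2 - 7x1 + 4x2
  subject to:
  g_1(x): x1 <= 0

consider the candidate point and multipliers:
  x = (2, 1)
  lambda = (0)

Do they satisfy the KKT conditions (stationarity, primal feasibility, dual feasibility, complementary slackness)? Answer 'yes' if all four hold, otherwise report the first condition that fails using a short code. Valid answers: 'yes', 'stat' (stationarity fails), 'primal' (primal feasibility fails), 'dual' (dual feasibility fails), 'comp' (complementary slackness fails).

Gradient of f: grad f(x) = Q x + c = (0, 0)
Constraint values g_i(x) = a_i^T x - b_i:
  g_1((2, 1)) = 2
Stationarity residual: grad f(x) + sum_i lambda_i a_i = (0, 0)
  -> stationarity OK
Primal feasibility (all g_i <= 0): FAILS
Dual feasibility (all lambda_i >= 0): OK
Complementary slackness (lambda_i * g_i(x) = 0 for all i): OK

Verdict: the first failing condition is primal_feasibility -> primal.

primal


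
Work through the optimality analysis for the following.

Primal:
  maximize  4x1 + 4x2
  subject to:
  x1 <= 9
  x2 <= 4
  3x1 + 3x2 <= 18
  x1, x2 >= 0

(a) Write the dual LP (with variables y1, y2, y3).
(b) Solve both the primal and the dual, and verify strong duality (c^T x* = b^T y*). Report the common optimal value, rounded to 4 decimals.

The standard primal-dual pair for 'max c^T x s.t. A x <= b, x >= 0' is:
  Dual:  min b^T y  s.t.  A^T y >= c,  y >= 0.

So the dual LP is:
  minimize  9y1 + 4y2 + 18y3
  subject to:
    y1 + 3y3 >= 4
    y2 + 3y3 >= 4
    y1, y2, y3 >= 0

Solving the primal: x* = (6, 0).
  primal value c^T x* = 24.
Solving the dual: y* = (0, 0, 1.3333).
  dual value b^T y* = 24.
Strong duality: c^T x* = b^T y*. Confirmed.

24


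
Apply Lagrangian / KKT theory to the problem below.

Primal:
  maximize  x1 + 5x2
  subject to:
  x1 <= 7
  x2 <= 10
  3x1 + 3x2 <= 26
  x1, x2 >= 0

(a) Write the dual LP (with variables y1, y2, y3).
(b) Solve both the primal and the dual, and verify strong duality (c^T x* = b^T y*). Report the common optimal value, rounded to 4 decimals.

The standard primal-dual pair for 'max c^T x s.t. A x <= b, x >= 0' is:
  Dual:  min b^T y  s.t.  A^T y >= c,  y >= 0.

So the dual LP is:
  minimize  7y1 + 10y2 + 26y3
  subject to:
    y1 + 3y3 >= 1
    y2 + 3y3 >= 5
    y1, y2, y3 >= 0

Solving the primal: x* = (0, 8.6667).
  primal value c^T x* = 43.3333.
Solving the dual: y* = (0, 0, 1.6667).
  dual value b^T y* = 43.3333.
Strong duality: c^T x* = b^T y*. Confirmed.

43.3333


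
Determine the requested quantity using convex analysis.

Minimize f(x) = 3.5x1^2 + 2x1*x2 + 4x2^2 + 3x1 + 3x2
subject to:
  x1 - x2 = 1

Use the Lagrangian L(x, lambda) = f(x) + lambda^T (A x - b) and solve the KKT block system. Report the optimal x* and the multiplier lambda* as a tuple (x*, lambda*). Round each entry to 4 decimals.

Form the Lagrangian:
  L(x, lambda) = (1/2) x^T Q x + c^T x + lambda^T (A x - b)
Stationarity (grad_x L = 0): Q x + c + A^T lambda = 0.
Primal feasibility: A x = b.

This gives the KKT block system:
  [ Q   A^T ] [ x     ]   [-c ]
  [ A    0  ] [ lambda ] = [ b ]

Solving the linear system:
  x*      = (0.2105, -0.7895)
  lambda* = (-2.8947)
  f(x*)   = 0.5789

x* = (0.2105, -0.7895), lambda* = (-2.8947)


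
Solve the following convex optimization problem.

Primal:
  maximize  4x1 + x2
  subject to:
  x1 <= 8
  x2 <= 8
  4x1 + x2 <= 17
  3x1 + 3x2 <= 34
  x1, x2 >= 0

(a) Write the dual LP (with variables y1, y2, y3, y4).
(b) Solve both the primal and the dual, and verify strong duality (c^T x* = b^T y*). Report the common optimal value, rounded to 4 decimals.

The standard primal-dual pair for 'max c^T x s.t. A x <= b, x >= 0' is:
  Dual:  min b^T y  s.t.  A^T y >= c,  y >= 0.

So the dual LP is:
  minimize  8y1 + 8y2 + 17y3 + 34y4
  subject to:
    y1 + 4y3 + 3y4 >= 4
    y2 + y3 + 3y4 >= 1
    y1, y2, y3, y4 >= 0

Solving the primal: x* = (2.25, 8).
  primal value c^T x* = 17.
Solving the dual: y* = (0, 0, 1, 0).
  dual value b^T y* = 17.
Strong duality: c^T x* = b^T y*. Confirmed.

17


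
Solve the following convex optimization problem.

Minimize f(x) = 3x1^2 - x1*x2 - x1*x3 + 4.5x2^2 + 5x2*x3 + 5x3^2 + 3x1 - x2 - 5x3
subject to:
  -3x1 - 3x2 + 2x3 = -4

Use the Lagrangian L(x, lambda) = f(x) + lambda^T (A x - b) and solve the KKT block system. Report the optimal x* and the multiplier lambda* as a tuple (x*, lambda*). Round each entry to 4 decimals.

Form the Lagrangian:
  L(x, lambda) = (1/2) x^T Q x + c^T x + lambda^T (A x - b)
Stationarity (grad_x L = 0): Q x + c + A^T lambda = 0.
Primal feasibility: A x = b.

This gives the KKT block system:
  [ Q   A^T ] [ x     ]   [-c ]
  [ A    0  ] [ lambda ] = [ b ]

Solving the linear system:
  x*      = (0.4133, 0.7986, -0.1822)
  lambda* = (1.6211)
  f(x*)   = 3.9182

x* = (0.4133, 0.7986, -0.1822), lambda* = (1.6211)


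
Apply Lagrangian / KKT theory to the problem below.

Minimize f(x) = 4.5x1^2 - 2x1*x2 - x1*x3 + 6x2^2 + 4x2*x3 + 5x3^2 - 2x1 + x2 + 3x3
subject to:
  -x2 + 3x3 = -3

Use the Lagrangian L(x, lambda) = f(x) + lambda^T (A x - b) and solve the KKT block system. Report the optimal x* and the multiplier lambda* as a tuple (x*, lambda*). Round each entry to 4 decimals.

Form the Lagrangian:
  L(x, lambda) = (1/2) x^T Q x + c^T x + lambda^T (A x - b)
Stationarity (grad_x L = 0): Q x + c + A^T lambda = 0.
Primal feasibility: A x = b.

This gives the KKT block system:
  [ Q   A^T ] [ x     ]   [-c ]
  [ A    0  ] [ lambda ] = [ b ]

Solving the linear system:
  x*      = (0.2067, 0.3686, -0.8771)
  lambda* = (1.5012)
  f(x*)   = 0.9138

x* = (0.2067, 0.3686, -0.8771), lambda* = (1.5012)


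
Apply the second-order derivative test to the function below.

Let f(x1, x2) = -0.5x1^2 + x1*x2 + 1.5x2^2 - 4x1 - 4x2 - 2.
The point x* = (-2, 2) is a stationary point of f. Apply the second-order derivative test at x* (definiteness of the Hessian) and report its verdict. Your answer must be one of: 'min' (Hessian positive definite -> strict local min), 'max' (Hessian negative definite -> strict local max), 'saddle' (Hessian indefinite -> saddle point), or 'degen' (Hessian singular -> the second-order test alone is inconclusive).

Compute the Hessian H = grad^2 f:
  H = [[-1, 1], [1, 3]]
Verify stationarity: grad f(x*) = H x* + g = (0, 0).
Eigenvalues of H: -1.2361, 3.2361.
Eigenvalues have mixed signs, so H is indefinite -> x* is a saddle point.

saddle


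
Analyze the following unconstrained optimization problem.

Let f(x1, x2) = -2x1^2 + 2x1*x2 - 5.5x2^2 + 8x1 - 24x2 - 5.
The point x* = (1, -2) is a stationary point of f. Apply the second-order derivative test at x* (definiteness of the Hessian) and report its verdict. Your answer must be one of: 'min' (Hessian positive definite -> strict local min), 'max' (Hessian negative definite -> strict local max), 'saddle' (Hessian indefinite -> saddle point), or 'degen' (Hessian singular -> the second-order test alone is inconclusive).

Compute the Hessian H = grad^2 f:
  H = [[-4, 2], [2, -11]]
Verify stationarity: grad f(x*) = H x* + g = (0, 0).
Eigenvalues of H: -11.5311, -3.4689.
Both eigenvalues < 0, so H is negative definite -> x* is a strict local max.

max


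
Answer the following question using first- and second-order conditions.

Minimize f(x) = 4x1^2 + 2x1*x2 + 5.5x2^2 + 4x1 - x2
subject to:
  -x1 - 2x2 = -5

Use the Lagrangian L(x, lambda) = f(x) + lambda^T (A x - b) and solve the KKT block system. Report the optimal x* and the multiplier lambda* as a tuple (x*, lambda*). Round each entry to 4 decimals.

Form the Lagrangian:
  L(x, lambda) = (1/2) x^T Q x + c^T x + lambda^T (A x - b)
Stationarity (grad_x L = 0): Q x + c + A^T lambda = 0.
Primal feasibility: A x = b.

This gives the KKT block system:
  [ Q   A^T ] [ x     ]   [-c ]
  [ A    0  ] [ lambda ] = [ b ]

Solving the linear system:
  x*      = (0.4857, 2.2571)
  lambda* = (12.4)
  f(x*)   = 30.8429

x* = (0.4857, 2.2571), lambda* = (12.4)


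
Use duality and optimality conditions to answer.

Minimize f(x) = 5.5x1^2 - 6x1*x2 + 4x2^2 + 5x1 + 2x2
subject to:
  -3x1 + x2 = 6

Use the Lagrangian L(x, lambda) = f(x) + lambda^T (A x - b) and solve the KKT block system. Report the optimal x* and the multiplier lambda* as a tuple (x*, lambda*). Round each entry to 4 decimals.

Form the Lagrangian:
  L(x, lambda) = (1/2) x^T Q x + c^T x + lambda^T (A x - b)
Stationarity (grad_x L = 0): Q x + c + A^T lambda = 0.
Primal feasibility: A x = b.

This gives the KKT block system:
  [ Q   A^T ] [ x     ]   [-c ]
  [ A    0  ] [ lambda ] = [ b ]

Solving the linear system:
  x*      = (-2.5319, -1.5957)
  lambda* = (-4.4255)
  f(x*)   = 5.3511

x* = (-2.5319, -1.5957), lambda* = (-4.4255)


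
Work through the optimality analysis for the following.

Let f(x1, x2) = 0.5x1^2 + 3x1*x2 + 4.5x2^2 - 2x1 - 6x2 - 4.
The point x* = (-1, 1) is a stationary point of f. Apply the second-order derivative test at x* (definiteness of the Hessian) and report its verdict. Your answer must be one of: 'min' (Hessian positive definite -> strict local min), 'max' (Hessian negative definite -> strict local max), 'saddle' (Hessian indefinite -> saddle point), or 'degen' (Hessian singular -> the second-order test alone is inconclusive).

Compute the Hessian H = grad^2 f:
  H = [[1, 3], [3, 9]]
Verify stationarity: grad f(x*) = H x* + g = (0, 0).
Eigenvalues of H: 0, 10.
H has a zero eigenvalue (singular; positive semidefinite but not definite), so H is neither positive definite, negative definite, nor indefinite. The second-order test alone is inconclusive -> degen.
(Indeed, f is constant along the null direction of H through x*, so x* is not a strict local extremum.)

degen


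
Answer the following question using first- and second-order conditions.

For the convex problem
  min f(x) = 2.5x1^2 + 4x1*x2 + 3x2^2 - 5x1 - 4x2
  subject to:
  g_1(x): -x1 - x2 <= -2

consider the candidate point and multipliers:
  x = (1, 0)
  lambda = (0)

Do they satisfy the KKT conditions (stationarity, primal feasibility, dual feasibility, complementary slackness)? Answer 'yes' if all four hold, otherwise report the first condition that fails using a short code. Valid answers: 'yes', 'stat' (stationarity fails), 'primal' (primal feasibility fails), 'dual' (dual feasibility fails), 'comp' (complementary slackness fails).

Gradient of f: grad f(x) = Q x + c = (0, 0)
Constraint values g_i(x) = a_i^T x - b_i:
  g_1((1, 0)) = 1
Stationarity residual: grad f(x) + sum_i lambda_i a_i = (0, 0)
  -> stationarity OK
Primal feasibility (all g_i <= 0): FAILS
Dual feasibility (all lambda_i >= 0): OK
Complementary slackness (lambda_i * g_i(x) = 0 for all i): OK

Verdict: the first failing condition is primal_feasibility -> primal.

primal


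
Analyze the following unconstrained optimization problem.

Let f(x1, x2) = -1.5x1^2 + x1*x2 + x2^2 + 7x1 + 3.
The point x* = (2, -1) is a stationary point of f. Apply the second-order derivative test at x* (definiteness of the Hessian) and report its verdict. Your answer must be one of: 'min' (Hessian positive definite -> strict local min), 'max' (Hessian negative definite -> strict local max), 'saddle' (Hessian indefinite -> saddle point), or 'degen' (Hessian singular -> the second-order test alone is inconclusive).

Compute the Hessian H = grad^2 f:
  H = [[-3, 1], [1, 2]]
Verify stationarity: grad f(x*) = H x* + g = (0, 0).
Eigenvalues of H: -3.1926, 2.1926.
Eigenvalues have mixed signs, so H is indefinite -> x* is a saddle point.

saddle


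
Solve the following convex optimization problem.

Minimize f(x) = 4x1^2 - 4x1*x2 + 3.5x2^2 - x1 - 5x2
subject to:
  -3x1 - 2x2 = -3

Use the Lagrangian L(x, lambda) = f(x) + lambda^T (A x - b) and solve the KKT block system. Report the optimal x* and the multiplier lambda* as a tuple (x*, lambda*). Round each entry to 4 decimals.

Form the Lagrangian:
  L(x, lambda) = (1/2) x^T Q x + c^T x + lambda^T (A x - b)
Stationarity (grad_x L = 0): Q x + c + A^T lambda = 0.
Primal feasibility: A x = b.

This gives the KKT block system:
  [ Q   A^T ] [ x     ]   [-c ]
  [ A    0  ] [ lambda ] = [ b ]

Solving the linear system:
  x*      = (0.4266, 0.8601)
  lambda* = (-0.3427)
  f(x*)   = -2.8776

x* = (0.4266, 0.8601), lambda* = (-0.3427)


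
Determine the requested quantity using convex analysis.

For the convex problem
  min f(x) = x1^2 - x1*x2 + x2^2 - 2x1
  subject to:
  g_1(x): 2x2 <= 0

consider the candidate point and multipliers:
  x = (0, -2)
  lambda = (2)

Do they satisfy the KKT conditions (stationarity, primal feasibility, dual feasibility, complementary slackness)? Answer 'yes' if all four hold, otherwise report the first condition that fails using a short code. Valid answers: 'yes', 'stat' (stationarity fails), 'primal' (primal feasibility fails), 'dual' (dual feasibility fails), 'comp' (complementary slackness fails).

Gradient of f: grad f(x) = Q x + c = (0, -4)
Constraint values g_i(x) = a_i^T x - b_i:
  g_1((0, -2)) = -4
Stationarity residual: grad f(x) + sum_i lambda_i a_i = (0, 0)
  -> stationarity OK
Primal feasibility (all g_i <= 0): OK
Dual feasibility (all lambda_i >= 0): OK
Complementary slackness (lambda_i * g_i(x) = 0 for all i): FAILS

Verdict: the first failing condition is complementary_slackness -> comp.

comp


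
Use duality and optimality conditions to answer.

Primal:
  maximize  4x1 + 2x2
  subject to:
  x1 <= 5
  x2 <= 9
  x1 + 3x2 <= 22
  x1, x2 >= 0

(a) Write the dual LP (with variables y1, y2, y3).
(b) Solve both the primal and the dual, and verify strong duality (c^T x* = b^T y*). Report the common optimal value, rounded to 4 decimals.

The standard primal-dual pair for 'max c^T x s.t. A x <= b, x >= 0' is:
  Dual:  min b^T y  s.t.  A^T y >= c,  y >= 0.

So the dual LP is:
  minimize  5y1 + 9y2 + 22y3
  subject to:
    y1 + y3 >= 4
    y2 + 3y3 >= 2
    y1, y2, y3 >= 0

Solving the primal: x* = (5, 5.6667).
  primal value c^T x* = 31.3333.
Solving the dual: y* = (3.3333, 0, 0.6667).
  dual value b^T y* = 31.3333.
Strong duality: c^T x* = b^T y*. Confirmed.

31.3333


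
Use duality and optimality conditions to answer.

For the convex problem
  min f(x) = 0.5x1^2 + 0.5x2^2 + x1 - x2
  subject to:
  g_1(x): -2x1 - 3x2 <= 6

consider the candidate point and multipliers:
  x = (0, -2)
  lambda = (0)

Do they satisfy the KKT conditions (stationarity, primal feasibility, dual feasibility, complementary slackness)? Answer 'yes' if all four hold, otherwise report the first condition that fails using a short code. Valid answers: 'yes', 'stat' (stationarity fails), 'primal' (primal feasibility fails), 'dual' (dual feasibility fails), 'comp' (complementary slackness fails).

Gradient of f: grad f(x) = Q x + c = (1, -3)
Constraint values g_i(x) = a_i^T x - b_i:
  g_1((0, -2)) = 0
Stationarity residual: grad f(x) + sum_i lambda_i a_i = (1, -3)
  -> stationarity FAILS
Primal feasibility (all g_i <= 0): OK
Dual feasibility (all lambda_i >= 0): OK
Complementary slackness (lambda_i * g_i(x) = 0 for all i): OK

Verdict: the first failing condition is stationarity -> stat.

stat


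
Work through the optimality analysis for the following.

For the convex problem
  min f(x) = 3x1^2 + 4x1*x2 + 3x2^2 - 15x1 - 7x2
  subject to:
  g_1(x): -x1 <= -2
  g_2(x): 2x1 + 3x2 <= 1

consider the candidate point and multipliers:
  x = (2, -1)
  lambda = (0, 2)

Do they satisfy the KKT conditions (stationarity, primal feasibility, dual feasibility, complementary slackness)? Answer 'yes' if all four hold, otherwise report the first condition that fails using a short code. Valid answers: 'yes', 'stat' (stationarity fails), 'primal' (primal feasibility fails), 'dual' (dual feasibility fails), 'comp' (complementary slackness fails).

Gradient of f: grad f(x) = Q x + c = (-7, -5)
Constraint values g_i(x) = a_i^T x - b_i:
  g_1((2, -1)) = 0
  g_2((2, -1)) = 0
Stationarity residual: grad f(x) + sum_i lambda_i a_i = (-3, 1)
  -> stationarity FAILS
Primal feasibility (all g_i <= 0): OK
Dual feasibility (all lambda_i >= 0): OK
Complementary slackness (lambda_i * g_i(x) = 0 for all i): OK

Verdict: the first failing condition is stationarity -> stat.

stat


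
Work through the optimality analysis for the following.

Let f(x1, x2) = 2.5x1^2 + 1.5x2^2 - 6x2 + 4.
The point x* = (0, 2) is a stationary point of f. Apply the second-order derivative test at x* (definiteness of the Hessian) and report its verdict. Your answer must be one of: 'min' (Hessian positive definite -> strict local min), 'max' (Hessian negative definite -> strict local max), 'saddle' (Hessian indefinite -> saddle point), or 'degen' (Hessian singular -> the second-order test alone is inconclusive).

Compute the Hessian H = grad^2 f:
  H = [[5, 0], [0, 3]]
Verify stationarity: grad f(x*) = H x* + g = (0, 0).
Eigenvalues of H: 3, 5.
Both eigenvalues > 0, so H is positive definite -> x* is a strict local min.

min


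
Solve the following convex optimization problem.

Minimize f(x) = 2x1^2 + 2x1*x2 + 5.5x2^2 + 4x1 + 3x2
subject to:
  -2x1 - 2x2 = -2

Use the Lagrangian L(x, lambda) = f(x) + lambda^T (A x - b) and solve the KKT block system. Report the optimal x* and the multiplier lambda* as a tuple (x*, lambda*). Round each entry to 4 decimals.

Form the Lagrangian:
  L(x, lambda) = (1/2) x^T Q x + c^T x + lambda^T (A x - b)
Stationarity (grad_x L = 0): Q x + c + A^T lambda = 0.
Primal feasibility: A x = b.

This gives the KKT block system:
  [ Q   A^T ] [ x     ]   [-c ]
  [ A    0  ] [ lambda ] = [ b ]

Solving the linear system:
  x*      = (0.7273, 0.2727)
  lambda* = (3.7273)
  f(x*)   = 5.5909

x* = (0.7273, 0.2727), lambda* = (3.7273)


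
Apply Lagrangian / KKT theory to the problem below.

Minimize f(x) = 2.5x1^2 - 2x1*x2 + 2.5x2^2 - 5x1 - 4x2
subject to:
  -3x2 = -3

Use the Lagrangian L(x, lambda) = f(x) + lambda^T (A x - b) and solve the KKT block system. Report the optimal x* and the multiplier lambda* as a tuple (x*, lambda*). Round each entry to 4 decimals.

Form the Lagrangian:
  L(x, lambda) = (1/2) x^T Q x + c^T x + lambda^T (A x - b)
Stationarity (grad_x L = 0): Q x + c + A^T lambda = 0.
Primal feasibility: A x = b.

This gives the KKT block system:
  [ Q   A^T ] [ x     ]   [-c ]
  [ A    0  ] [ lambda ] = [ b ]

Solving the linear system:
  x*      = (1.4, 1)
  lambda* = (-0.6)
  f(x*)   = -6.4

x* = (1.4, 1), lambda* = (-0.6)


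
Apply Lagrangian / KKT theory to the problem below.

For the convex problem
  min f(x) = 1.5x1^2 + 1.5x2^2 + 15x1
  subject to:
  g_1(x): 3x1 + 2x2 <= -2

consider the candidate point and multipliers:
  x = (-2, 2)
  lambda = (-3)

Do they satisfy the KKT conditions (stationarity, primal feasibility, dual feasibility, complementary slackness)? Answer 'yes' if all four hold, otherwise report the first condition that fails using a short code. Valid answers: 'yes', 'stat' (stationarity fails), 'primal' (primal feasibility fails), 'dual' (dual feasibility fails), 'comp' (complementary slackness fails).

Gradient of f: grad f(x) = Q x + c = (9, 6)
Constraint values g_i(x) = a_i^T x - b_i:
  g_1((-2, 2)) = 0
Stationarity residual: grad f(x) + sum_i lambda_i a_i = (0, 0)
  -> stationarity OK
Primal feasibility (all g_i <= 0): OK
Dual feasibility (all lambda_i >= 0): FAILS
Complementary slackness (lambda_i * g_i(x) = 0 for all i): OK

Verdict: the first failing condition is dual_feasibility -> dual.

dual


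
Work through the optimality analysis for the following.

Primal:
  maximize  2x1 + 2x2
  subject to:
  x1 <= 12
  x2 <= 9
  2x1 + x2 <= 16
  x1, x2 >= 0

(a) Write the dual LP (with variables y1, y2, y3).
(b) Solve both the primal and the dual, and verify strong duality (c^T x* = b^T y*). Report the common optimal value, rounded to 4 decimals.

The standard primal-dual pair for 'max c^T x s.t. A x <= b, x >= 0' is:
  Dual:  min b^T y  s.t.  A^T y >= c,  y >= 0.

So the dual LP is:
  minimize  12y1 + 9y2 + 16y3
  subject to:
    y1 + 2y3 >= 2
    y2 + y3 >= 2
    y1, y2, y3 >= 0

Solving the primal: x* = (3.5, 9).
  primal value c^T x* = 25.
Solving the dual: y* = (0, 1, 1).
  dual value b^T y* = 25.
Strong duality: c^T x* = b^T y*. Confirmed.

25


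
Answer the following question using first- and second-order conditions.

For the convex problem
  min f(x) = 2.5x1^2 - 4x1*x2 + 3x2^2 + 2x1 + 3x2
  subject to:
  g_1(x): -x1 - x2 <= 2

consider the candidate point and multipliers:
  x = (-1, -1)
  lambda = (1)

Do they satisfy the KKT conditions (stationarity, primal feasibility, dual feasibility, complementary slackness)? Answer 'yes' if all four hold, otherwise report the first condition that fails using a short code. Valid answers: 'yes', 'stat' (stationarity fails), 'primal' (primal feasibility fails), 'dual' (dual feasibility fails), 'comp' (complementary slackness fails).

Gradient of f: grad f(x) = Q x + c = (1, 1)
Constraint values g_i(x) = a_i^T x - b_i:
  g_1((-1, -1)) = 0
Stationarity residual: grad f(x) + sum_i lambda_i a_i = (0, 0)
  -> stationarity OK
Primal feasibility (all g_i <= 0): OK
Dual feasibility (all lambda_i >= 0): OK
Complementary slackness (lambda_i * g_i(x) = 0 for all i): OK

Verdict: yes, KKT holds.

yes


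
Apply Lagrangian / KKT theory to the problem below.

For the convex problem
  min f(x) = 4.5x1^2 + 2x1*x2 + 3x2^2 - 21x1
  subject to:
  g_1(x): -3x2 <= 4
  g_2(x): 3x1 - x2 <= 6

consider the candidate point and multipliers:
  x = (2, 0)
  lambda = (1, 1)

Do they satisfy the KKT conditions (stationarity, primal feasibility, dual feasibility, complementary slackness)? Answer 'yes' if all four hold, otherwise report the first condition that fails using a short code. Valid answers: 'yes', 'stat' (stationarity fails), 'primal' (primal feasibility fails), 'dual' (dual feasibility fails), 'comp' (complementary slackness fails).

Gradient of f: grad f(x) = Q x + c = (-3, 4)
Constraint values g_i(x) = a_i^T x - b_i:
  g_1((2, 0)) = -4
  g_2((2, 0)) = 0
Stationarity residual: grad f(x) + sum_i lambda_i a_i = (0, 0)
  -> stationarity OK
Primal feasibility (all g_i <= 0): OK
Dual feasibility (all lambda_i >= 0): OK
Complementary slackness (lambda_i * g_i(x) = 0 for all i): FAILS

Verdict: the first failing condition is complementary_slackness -> comp.

comp


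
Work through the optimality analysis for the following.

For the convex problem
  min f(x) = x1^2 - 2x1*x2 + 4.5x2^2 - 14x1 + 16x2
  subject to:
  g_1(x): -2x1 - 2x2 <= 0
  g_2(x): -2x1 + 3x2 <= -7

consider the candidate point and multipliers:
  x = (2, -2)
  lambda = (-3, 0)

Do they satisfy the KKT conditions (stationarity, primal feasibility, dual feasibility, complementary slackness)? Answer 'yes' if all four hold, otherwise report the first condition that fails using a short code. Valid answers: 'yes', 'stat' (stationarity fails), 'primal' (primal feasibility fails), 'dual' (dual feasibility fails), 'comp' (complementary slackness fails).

Gradient of f: grad f(x) = Q x + c = (-6, -6)
Constraint values g_i(x) = a_i^T x - b_i:
  g_1((2, -2)) = 0
  g_2((2, -2)) = -3
Stationarity residual: grad f(x) + sum_i lambda_i a_i = (0, 0)
  -> stationarity OK
Primal feasibility (all g_i <= 0): OK
Dual feasibility (all lambda_i >= 0): FAILS
Complementary slackness (lambda_i * g_i(x) = 0 for all i): OK

Verdict: the first failing condition is dual_feasibility -> dual.

dual


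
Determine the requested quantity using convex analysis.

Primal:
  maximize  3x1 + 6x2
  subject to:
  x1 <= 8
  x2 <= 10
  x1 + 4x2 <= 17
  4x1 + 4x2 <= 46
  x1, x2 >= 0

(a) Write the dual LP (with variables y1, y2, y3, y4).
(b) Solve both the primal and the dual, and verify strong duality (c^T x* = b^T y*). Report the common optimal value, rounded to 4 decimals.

The standard primal-dual pair for 'max c^T x s.t. A x <= b, x >= 0' is:
  Dual:  min b^T y  s.t.  A^T y >= c,  y >= 0.

So the dual LP is:
  minimize  8y1 + 10y2 + 17y3 + 46y4
  subject to:
    y1 + y3 + 4y4 >= 3
    y2 + 4y3 + 4y4 >= 6
    y1, y2, y3, y4 >= 0

Solving the primal: x* = (8, 2.25).
  primal value c^T x* = 37.5.
Solving the dual: y* = (1.5, 0, 1.5, 0).
  dual value b^T y* = 37.5.
Strong duality: c^T x* = b^T y*. Confirmed.

37.5


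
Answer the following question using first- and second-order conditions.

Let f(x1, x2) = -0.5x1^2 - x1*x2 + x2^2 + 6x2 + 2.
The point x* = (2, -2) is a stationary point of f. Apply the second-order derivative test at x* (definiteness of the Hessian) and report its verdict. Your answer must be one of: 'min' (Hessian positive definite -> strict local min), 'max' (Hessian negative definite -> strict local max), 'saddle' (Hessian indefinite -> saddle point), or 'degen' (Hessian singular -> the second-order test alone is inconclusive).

Compute the Hessian H = grad^2 f:
  H = [[-1, -1], [-1, 2]]
Verify stationarity: grad f(x*) = H x* + g = (0, 0).
Eigenvalues of H: -1.3028, 2.3028.
Eigenvalues have mixed signs, so H is indefinite -> x* is a saddle point.

saddle


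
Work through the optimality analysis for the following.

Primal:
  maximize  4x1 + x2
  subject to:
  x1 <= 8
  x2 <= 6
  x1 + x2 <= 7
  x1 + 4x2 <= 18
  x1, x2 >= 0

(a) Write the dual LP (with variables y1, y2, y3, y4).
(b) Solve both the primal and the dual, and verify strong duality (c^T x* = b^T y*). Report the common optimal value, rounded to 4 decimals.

The standard primal-dual pair for 'max c^T x s.t. A x <= b, x >= 0' is:
  Dual:  min b^T y  s.t.  A^T y >= c,  y >= 0.

So the dual LP is:
  minimize  8y1 + 6y2 + 7y3 + 18y4
  subject to:
    y1 + y3 + y4 >= 4
    y2 + y3 + 4y4 >= 1
    y1, y2, y3, y4 >= 0

Solving the primal: x* = (7, 0).
  primal value c^T x* = 28.
Solving the dual: y* = (0, 0, 4, 0).
  dual value b^T y* = 28.
Strong duality: c^T x* = b^T y*. Confirmed.

28


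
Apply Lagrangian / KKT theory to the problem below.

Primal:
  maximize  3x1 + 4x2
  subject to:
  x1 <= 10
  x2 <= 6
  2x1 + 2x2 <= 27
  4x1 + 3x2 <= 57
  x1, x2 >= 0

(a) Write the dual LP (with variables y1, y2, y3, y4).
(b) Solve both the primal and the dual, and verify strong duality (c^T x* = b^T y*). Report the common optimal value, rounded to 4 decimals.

The standard primal-dual pair for 'max c^T x s.t. A x <= b, x >= 0' is:
  Dual:  min b^T y  s.t.  A^T y >= c,  y >= 0.

So the dual LP is:
  minimize  10y1 + 6y2 + 27y3 + 57y4
  subject to:
    y1 + 2y3 + 4y4 >= 3
    y2 + 2y3 + 3y4 >= 4
    y1, y2, y3, y4 >= 0

Solving the primal: x* = (7.5, 6).
  primal value c^T x* = 46.5.
Solving the dual: y* = (0, 1, 1.5, 0).
  dual value b^T y* = 46.5.
Strong duality: c^T x* = b^T y*. Confirmed.

46.5
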